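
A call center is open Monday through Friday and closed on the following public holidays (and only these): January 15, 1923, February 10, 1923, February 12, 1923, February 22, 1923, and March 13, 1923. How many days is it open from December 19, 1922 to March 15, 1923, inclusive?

59 working days

December 19, 1922 is a Tuesday.
From December 19, 1922 to March 15, 1923 is 87 days inclusive.
87 = 7 × 12 + 3, so there are 12 full weeks plus 3 extra days.
Each full week contributes 5 weekdays (Mon–Fri): 12 × 5 = 60.
The 3 extra days are Tue, Wed, Thu — 3 of them qualify.
Total: 60 + 3 = 63.
Holidays: January 15, 1923 (Mon); February 10, 1923 (Sat); February 12, 1923 (Mon); February 22, 1923 (Thu); March 13, 1923 (Tue).
4 of the 5 holidays fall on weekdays; the rest are weekends and were already excluded.
Business days: 63 − 4 = 59.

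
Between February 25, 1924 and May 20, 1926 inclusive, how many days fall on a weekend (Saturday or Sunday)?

February 25, 1924 is a Monday.
The range spans 816 days (inclusive of both endpoints).
816 = 7 × 116 + 4, so there are 116 full weeks plus 4 extra days.
Each full week contributes 2 weekend days (Sat, Sun): 116 × 2 = 232.
The 4 extra days are Monday, Tuesday, Wednesday, Thursday — none qualify.
Total: 232 + 0 = 232.

232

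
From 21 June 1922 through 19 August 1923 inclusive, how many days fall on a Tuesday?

60 Tuesdays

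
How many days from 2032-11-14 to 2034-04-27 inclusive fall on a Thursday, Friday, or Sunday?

227

2032-11-14 is a Sunday.
The range spans 530 days (inclusive of both endpoints).
530 = 7 × 75 + 5, so there are 75 full weeks plus 5 extra days.
Each full week contributes 3 days from the set (Thu, Fri, Sun): 75 × 3 = 225.
The 5 extra days are Sun, Mon, Tue, Wed, Thu — 2 of them qualify.
Total: 225 + 2 = 227.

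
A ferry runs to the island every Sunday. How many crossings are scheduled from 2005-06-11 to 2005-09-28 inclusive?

2005-06-11 is a Saturday.
From 2005-06-11 to 2005-09-28 is 110 days inclusive.
110 = 7 × 15 + 5, so there are 15 full weeks plus 5 extra days.
Each full week contributes one Sunday: 15 so far.
The 5 extra days are Saturday, Sunday, Monday, Tuesday, Wednesday — 1 of them qualifies.
Total: 15 + 1 = 16.

16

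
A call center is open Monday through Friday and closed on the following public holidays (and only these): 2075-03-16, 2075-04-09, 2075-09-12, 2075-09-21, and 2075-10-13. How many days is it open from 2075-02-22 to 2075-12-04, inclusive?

2075-02-22 is a Friday.
That's 286 days from start to end, counting both.
286 = 7 × 40 + 6, so there are 40 full weeks plus 6 extra days.
Each full week contributes 5 weekdays (Mon–Fri): 40 × 5 = 200.
The 6 extra days are Fri, Sat, Sun, Mon, Tue, Wed — 4 of them qualify.
Total: 200 + 4 = 204.
Holidays: 2075-03-16 (Sat); 2075-04-09 (Tue); 2075-09-12 (Thu); 2075-09-21 (Sat); 2075-10-13 (Sun).
2 of the 5 holidays fall on weekdays; the rest are weekends and were already excluded.
Business days: 204 − 2 = 202.

202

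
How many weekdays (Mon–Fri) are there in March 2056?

23 weekdays

Mar 1, 2056 is a Wednesday.
The range spans 31 days (inclusive of both endpoints).
31 = 7 × 4 + 3, so there are 4 full weeks plus 3 extra days.
Each full week contributes 5 weekdays (Mon–Fri): 4 × 5 = 20.
The 3 extra days are Wed, Thu, Fri — 3 of them qualify.
Total: 20 + 3 = 23.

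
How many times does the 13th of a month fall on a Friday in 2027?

The 13th falls on a Friday when the month's 13th has weekday Fri.
Jan 13 is Wed; Feb 13 is Sat; Mar 13 is Sat; Apr 13 is Tue; May 13 is Thu; Jun 13 is Sun; Jul 13 is Tue; Aug 13 is Fri ✓; Sep 13 is Mon; Oct 13 is Wed; Nov 13 is Sat; Dec 13 is Mon.
Friday the 13ths: Aug.

1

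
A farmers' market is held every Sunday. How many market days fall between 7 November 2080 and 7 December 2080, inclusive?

7 November 2080 is a Thursday.
From 7 November 2080 to 7 December 2080 is 31 days inclusive.
31 = 7 × 4 + 3, so there are 4 full weeks plus 3 extra days.
Each full week contributes one Sunday: 4 so far.
The 3 extra days are Thursday, Friday, Saturday — none qualify.
Total: 4 + 0 = 4.

4 Sundays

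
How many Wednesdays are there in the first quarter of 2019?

13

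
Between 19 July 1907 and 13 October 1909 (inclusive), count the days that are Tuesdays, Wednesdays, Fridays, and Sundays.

468

19 July 1907 is a Friday.
That's 818 days from start to end, counting both.
818 = 7 × 116 + 6, so there are 116 full weeks plus 6 extra days.
Each full week contributes 4 days from the set (Tue, Wed, Fri, Sun): 116 × 4 = 464.
The 6 extra days are Friday, Saturday, Sunday, Monday, Tuesday, Wednesday — 4 of them qualify.
Total: 464 + 4 = 468.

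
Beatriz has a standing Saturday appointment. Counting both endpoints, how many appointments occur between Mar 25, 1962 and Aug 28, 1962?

22 Saturdays

Mar 25, 1962 is a Sunday.
The range spans 157 days (inclusive of both endpoints).
157 = 7 × 22 + 3, so there are 22 full weeks plus 3 extra days.
Each full week contributes one Saturday: 22 so far.
The 3 extra days are Sunday, Monday, Tuesday — none qualify.
Total: 22 + 0 = 22.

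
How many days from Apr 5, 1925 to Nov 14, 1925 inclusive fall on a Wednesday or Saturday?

Apr 5, 1925 is a Sunday.
The range spans 224 days (inclusive of both endpoints).
224 = 7 × 32, so the span is exactly 32 full weeks.
Each full week contributes 2 days from the set (Wed, Sat): 32 × 2 = 64.

64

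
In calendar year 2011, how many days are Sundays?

2011-01-01 is a Saturday.
That's 365 days from start to end, counting both.
365 = 7 × 52 + 1, so there are 52 full weeks plus 1 extra day.
Each full week contributes one Sunday: 52 so far.
The 1 extra day is Sat — none qualify.
Total: 52 + 0 = 52.

52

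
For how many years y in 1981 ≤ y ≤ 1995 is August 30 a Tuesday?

3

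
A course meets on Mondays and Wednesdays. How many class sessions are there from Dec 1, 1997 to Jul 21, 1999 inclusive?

Dec 1, 1997 is a Monday.
That's 598 days from start to end, counting both.
598 = 7 × 85 + 3, so there are 85 full weeks plus 3 extra days.
Each full week contributes 2 days from the set (Mon, Wed): 85 × 2 = 170.
The 3 extra days are Monday, Tuesday, Wednesday — 2 of them qualify.
Total: 170 + 2 = 172.

172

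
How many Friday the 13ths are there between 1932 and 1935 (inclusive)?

Friday-the-13ths by year:
1932: May
1933: Jan, Oct
1934: Apr, Jul
1935: Sep, Dec

7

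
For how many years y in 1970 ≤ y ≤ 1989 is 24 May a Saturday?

Day of week of May 24 in each year:
1970: Sun, 1971: Mon, 1972: Wed, 1973: Thu, 1974: Fri, 1975: Sat ✓, 1976: Mon, 1977: Tue, 1978: Wed, 1979: Thu, 1980: Sat ✓, 1981: Sun, 1982: Mon, 1983: Tue, 1984: Thu, 1985: Fri, 1986: Sat ✓, 1987: Sun, 1988: Tue, 1989: Wed
Saturdays: 1975, 1980, 1986.

3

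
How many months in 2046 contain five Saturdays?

A month has five Saturdays exactly when Saturday falls within its first (length − 28) days.
Jan: 31 days, starts Mon → 5 of Mon, Tue, Wed
Feb: 28 days, starts Thu → 5 of (none)
Mar: 31 days, starts Thu → 5 of Thu, Fri, Sat ✓
Apr: 30 days, starts Sun → 5 of Sun, Mon
May: 31 days, starts Tue → 5 of Tue, Wed, Thu
Jun: 30 days, starts Fri → 5 of Fri, Sat ✓
Jul: 31 days, starts Sun → 5 of Sun, Mon, Tue
Aug: 31 days, starts Wed → 5 of Wed, Thu, Fri
Sep: 30 days, starts Sat → 5 of Sat, Sun ✓
Oct: 31 days, starts Mon → 5 of Mon, Tue, Wed
Nov: 30 days, starts Thu → 5 of Thu, Fri
Dec: 31 days, starts Sat → 5 of Sat, Sun, Mon ✓
Months with five Saturdays: Mar, Jun, Sep, Dec.

4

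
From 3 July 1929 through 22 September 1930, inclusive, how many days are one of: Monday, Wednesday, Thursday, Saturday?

3 July 1929 is a Wednesday.
That's 447 days from start to end, counting both.
447 = 7 × 63 + 6, so there are 63 full weeks plus 6 extra days.
Each full week contributes 4 days from the set (Mon, Wed, Thu, Sat): 63 × 4 = 252.
The 6 extra days are Wednesday, Thursday, Friday, Saturday, Sunday, Monday — 4 of them qualify.
Total: 252 + 4 = 256.

256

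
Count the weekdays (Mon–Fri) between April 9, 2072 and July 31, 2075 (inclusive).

863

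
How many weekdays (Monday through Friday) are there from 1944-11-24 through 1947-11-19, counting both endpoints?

779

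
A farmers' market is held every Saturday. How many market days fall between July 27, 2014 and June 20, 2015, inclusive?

47

July 27, 2014 is a Sunday.
From July 27, 2014 to June 20, 2015 is 329 days inclusive.
329 = 7 × 47, so the span is exactly 47 full weeks.
Each full week contributes one Saturday: 47 so far.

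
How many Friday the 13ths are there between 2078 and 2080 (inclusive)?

Friday-the-13ths by year:
2078: May
2079: Jan, Oct
2080: Sep, Dec

5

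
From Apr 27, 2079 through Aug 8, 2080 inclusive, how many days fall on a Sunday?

Apr 27, 2079 is a Thursday.
The range spans 470 days (inclusive of both endpoints).
470 = 7 × 67 + 1, so there are 67 full weeks plus 1 extra day.
Each full week contributes one Sunday: 67 so far.
The 1 extra day is Thu — none qualify.
Total: 67 + 0 = 67.

67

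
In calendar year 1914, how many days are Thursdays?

1914-01-01 is a Thursday.
That's 365 days from start to end, counting both.
365 = 7 × 52 + 1, so there are 52 full weeks plus 1 extra day.
Each full week contributes one Thursday: 52 so far.
The 1 extra day is Thu — 1 of them qualifies.
Total: 52 + 1 = 53.

53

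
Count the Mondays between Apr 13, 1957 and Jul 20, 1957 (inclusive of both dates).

Apr 13, 1957 is a Saturday.
From Apr 13, 1957 to Jul 20, 1957 is 99 days inclusive.
99 = 7 × 14 + 1, so there are 14 full weeks plus 1 extra day.
Each full week contributes one Monday: 14 so far.
The 1 extra day is Sat — none qualify.
Total: 14 + 0 = 14.

14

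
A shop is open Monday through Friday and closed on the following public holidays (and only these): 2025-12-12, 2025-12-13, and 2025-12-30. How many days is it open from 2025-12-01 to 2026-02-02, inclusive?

2025-12-01 is a Monday.
The range spans 64 days (inclusive of both endpoints).
64 = 7 × 9 + 1, so there are 9 full weeks plus 1 extra day.
Each full week contributes 5 weekdays (Mon–Fri): 9 × 5 = 45.
The 1 extra day is Monday — 1 of them qualifies.
Total: 45 + 1 = 46.
Holidays: 2025-12-12 (Fri); 2025-12-13 (Sat); 2025-12-30 (Tue).
2 of the 3 holidays fall on weekdays; the rest are weekends and were already excluded.
Business days: 46 − 2 = 44.

44 working days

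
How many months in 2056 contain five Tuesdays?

A month has five Tuesdays exactly when Tuesday falls within its first (length − 28) days.
Jan: 31 days, starts Sat → 5 of Sat, Sun, Mon
Feb: 29 days, starts Tue → 5 of Tue ✓
Mar: 31 days, starts Wed → 5 of Wed, Thu, Fri
Apr: 30 days, starts Sat → 5 of Sat, Sun
May: 31 days, starts Mon → 5 of Mon, Tue, Wed ✓
Jun: 30 days, starts Thu → 5 of Thu, Fri
Jul: 31 days, starts Sat → 5 of Sat, Sun, Mon
Aug: 31 days, starts Tue → 5 of Tue, Wed, Thu ✓
Sep: 30 days, starts Fri → 5 of Fri, Sat
Oct: 31 days, starts Sun → 5 of Sun, Mon, Tue ✓
Nov: 30 days, starts Wed → 5 of Wed, Thu
Dec: 31 days, starts Fri → 5 of Fri, Sat, Sun
Months with five Tuesdays: Feb, May, Aug, Oct.

4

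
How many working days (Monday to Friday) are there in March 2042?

Mar 1, 2042 is a Saturday.
The range spans 31 days (inclusive of both endpoints).
31 = 7 × 4 + 3, so there are 4 full weeks plus 3 extra days.
Each full week contributes 5 weekdays (Mon–Fri): 4 × 5 = 20.
The 3 extra days are Sat, Sun, Mon — 1 of them qualifies.
Total: 20 + 1 = 21.

21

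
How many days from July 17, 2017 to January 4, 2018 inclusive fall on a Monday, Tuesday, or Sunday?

July 17, 2017 is a Monday.
From July 17, 2017 to January 4, 2018 is 172 days inclusive.
172 = 7 × 24 + 4, so there are 24 full weeks plus 4 extra days.
Each full week contributes 3 days from the set (Mon, Tue, Sun): 24 × 3 = 72.
The 4 extra days are Mon, Tue, Wed, Thu — 2 of them qualify.
Total: 72 + 2 = 74.

74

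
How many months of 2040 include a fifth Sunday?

5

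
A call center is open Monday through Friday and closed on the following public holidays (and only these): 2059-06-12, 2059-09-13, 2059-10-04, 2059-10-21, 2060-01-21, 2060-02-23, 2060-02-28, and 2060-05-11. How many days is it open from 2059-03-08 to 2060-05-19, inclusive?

2059-03-08 is a Saturday.
That's 439 days from start to end, counting both.
439 = 7 × 62 + 5, so there are 62 full weeks plus 5 extra days.
Each full week contributes 5 weekdays (Mon–Fri): 62 × 5 = 310.
The 5 extra days are Sat, Sun, Mon, Tue, Wed — 3 of them qualify.
Total: 310 + 3 = 313.
Holidays: 2059-06-12 (Thu); 2059-09-13 (Sat); 2059-10-04 (Sat); 2059-10-21 (Tue); 2060-01-21 (Wed); 2060-02-23 (Mon); 2060-02-28 (Sat); 2060-05-11 (Tue).
5 of the 8 holidays fall on weekdays; the rest are weekends and were already excluded.
Business days: 313 − 5 = 308.

308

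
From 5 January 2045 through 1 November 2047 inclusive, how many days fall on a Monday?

147 Mondays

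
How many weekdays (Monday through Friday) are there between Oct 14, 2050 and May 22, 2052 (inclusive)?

Oct 14, 2050 is a Friday.
That's 587 days from start to end, counting both.
587 = 7 × 83 + 6, so there are 83 full weeks plus 6 extra days.
Each full week contributes 5 weekdays (Mon–Fri): 83 × 5 = 415.
The 6 extra days are Fri, Sat, Sun, Mon, Tue, Wed — 4 of them qualify.
Total: 415 + 4 = 419.

419 weekdays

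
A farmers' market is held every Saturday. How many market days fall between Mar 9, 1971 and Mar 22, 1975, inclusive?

211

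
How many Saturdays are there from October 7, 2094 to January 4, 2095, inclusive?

13 Saturdays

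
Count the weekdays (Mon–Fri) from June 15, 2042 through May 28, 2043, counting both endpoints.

June 15, 2042 is a Sunday.
The range spans 348 days (inclusive of both endpoints).
348 = 7 × 49 + 5, so there are 49 full weeks plus 5 extra days.
Each full week contributes 5 weekdays (Mon–Fri): 49 × 5 = 245.
The 5 extra days are Sunday, Monday, Tuesday, Wednesday, Thursday — 4 of them qualify.
Total: 245 + 4 = 249.

249 weekdays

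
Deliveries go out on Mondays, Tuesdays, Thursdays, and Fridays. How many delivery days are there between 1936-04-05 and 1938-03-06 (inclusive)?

400

1936-04-05 is a Sunday.
From 1936-04-05 to 1938-03-06 is 701 days inclusive.
701 = 7 × 100 + 1, so there are 100 full weeks plus 1 extra day.
Each full week contributes 4 days from the set (Mon, Tue, Thu, Fri): 100 × 4 = 400.
The 1 extra day is Sun — none qualify.
Total: 400 + 0 = 400.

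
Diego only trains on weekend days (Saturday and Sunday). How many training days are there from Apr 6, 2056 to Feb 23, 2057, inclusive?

Apr 6, 2056 is a Thursday.
That's 324 days from start to end, counting both.
324 = 7 × 46 + 2, so there are 46 full weeks plus 2 extra days.
Each full week contributes 2 weekend days (Sat, Sun): 46 × 2 = 92.
The 2 extra days are Thursday, Friday — none qualify.
Total: 92 + 0 = 92.

92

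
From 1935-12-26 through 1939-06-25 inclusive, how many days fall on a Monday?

1935-12-26 is a Thursday.
The range spans 1278 days (inclusive of both endpoints).
1278 = 7 × 182 + 4, so there are 182 full weeks plus 4 extra days.
Each full week contributes one Monday: 182 so far.
The 4 extra days are Thu, Fri, Sat, Sun — none qualify.
Total: 182 + 0 = 182.

182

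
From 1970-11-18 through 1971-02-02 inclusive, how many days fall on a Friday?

1970-11-18 is a Wednesday.
The range spans 77 days (inclusive of both endpoints).
77 = 7 × 11, so the span is exactly 11 full weeks.
Each full week contributes one Friday: 11 so far.

11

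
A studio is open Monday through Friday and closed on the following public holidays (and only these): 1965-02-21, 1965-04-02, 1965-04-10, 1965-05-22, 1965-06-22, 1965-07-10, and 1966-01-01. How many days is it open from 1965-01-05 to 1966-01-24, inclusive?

273

1965-01-05 is a Tuesday.
The range spans 385 days (inclusive of both endpoints).
385 = 7 × 55, so the span is exactly 55 full weeks.
Each full week contributes 5 weekdays (Mon–Fri): 55 × 5 = 275.
Holidays: 1965-02-21 (Sun); 1965-04-02 (Fri); 1965-04-10 (Sat); 1965-05-22 (Sat); 1965-06-22 (Tue); 1965-07-10 (Sat); 1966-01-01 (Sat).
2 of the 7 holidays fall on weekdays; the rest are weekends and were already excluded.
Business days: 275 − 2 = 273.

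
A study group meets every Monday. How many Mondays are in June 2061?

June 1, 2061 is a Wednesday.
That's 30 days from start to end, counting both.
30 = 7 × 4 + 2, so there are 4 full weeks plus 2 extra days.
Each full week contributes one Monday: 4 so far.
The 2 extra days are Wednesday, Thursday — none qualify.
Total: 4 + 0 = 4.

4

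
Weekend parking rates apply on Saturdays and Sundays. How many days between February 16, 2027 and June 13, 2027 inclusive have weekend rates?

34

February 16, 2027 is a Tuesday.
That's 118 days from start to end, counting both.
118 = 7 × 16 + 6, so there are 16 full weeks plus 6 extra days.
Each full week contributes 2 weekend days (Sat, Sun): 16 × 2 = 32.
The 6 extra days are Tue, Wed, Thu, Fri, Sat, Sun — 2 of them qualify.
Total: 32 + 2 = 34.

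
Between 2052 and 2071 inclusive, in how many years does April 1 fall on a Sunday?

3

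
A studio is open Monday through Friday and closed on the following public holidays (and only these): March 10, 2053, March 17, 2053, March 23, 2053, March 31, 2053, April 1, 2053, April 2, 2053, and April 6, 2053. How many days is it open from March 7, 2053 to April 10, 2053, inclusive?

20 business days

March 7, 2053 is a Friday.
From March 7, 2053 to April 10, 2053 is 35 days inclusive.
35 = 7 × 5, so the span is exactly 5 full weeks.
Each full week contributes 5 weekdays (Mon–Fri): 5 × 5 = 25.
Holidays: March 10, 2053 (Mon); March 17, 2053 (Mon); March 23, 2053 (Sun); March 31, 2053 (Mon); April 1, 2053 (Tue); April 2, 2053 (Wed); April 6, 2053 (Sun).
5 of the 7 holidays fall on weekdays; the rest are weekends and were already excluded.
Business days: 25 − 5 = 20.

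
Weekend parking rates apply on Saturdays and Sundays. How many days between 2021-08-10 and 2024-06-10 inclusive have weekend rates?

2021-08-10 is a Tuesday.
That's 1036 days from start to end, counting both.
1036 = 7 × 148, so the span is exactly 148 full weeks.
Each full week contributes 2 weekend days (Sat, Sun): 148 × 2 = 296.
Total: 296.

296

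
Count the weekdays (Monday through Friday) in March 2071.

22

March 1, 2071 is a Sunday.
The range spans 31 days (inclusive of both endpoints).
31 = 7 × 4 + 3, so there are 4 full weeks plus 3 extra days.
Each full week contributes 5 weekdays (Mon–Fri): 4 × 5 = 20.
The 3 extra days are Sun, Mon, Tue — 2 of them qualify.
Total: 20 + 2 = 22.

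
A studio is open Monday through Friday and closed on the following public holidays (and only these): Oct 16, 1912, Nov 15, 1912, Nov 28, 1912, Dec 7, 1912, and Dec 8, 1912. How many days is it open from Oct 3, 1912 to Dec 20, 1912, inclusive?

Oct 3, 1912 is a Thursday.
From Oct 3, 1912 to Dec 20, 1912 is 79 days inclusive.
79 = 7 × 11 + 2, so there are 11 full weeks plus 2 extra days.
Each full week contributes 5 weekdays (Mon–Fri): 11 × 5 = 55.
The 2 extra days are Thu, Fri — 2 of them qualify.
Total: 55 + 2 = 57.
Holidays: Oct 16, 1912 (Wed); Nov 15, 1912 (Fri); Nov 28, 1912 (Thu); Dec 7, 1912 (Sat); Dec 8, 1912 (Sun).
3 of the 5 holidays fall on weekdays; the rest are weekends and were already excluded.
Business days: 57 − 3 = 54.

54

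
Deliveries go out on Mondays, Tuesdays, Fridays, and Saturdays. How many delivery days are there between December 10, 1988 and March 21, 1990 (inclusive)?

267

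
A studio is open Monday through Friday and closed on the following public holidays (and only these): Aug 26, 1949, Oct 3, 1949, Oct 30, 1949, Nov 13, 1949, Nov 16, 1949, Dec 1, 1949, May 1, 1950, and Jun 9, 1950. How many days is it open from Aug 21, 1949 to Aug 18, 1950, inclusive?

254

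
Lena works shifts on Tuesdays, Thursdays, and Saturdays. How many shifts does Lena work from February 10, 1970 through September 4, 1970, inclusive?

February 10, 1970 is a Tuesday.
From February 10, 1970 to September 4, 1970 is 207 days inclusive.
207 = 7 × 29 + 4, so there are 29 full weeks plus 4 extra days.
Each full week contributes 3 days from the set (Tue, Thu, Sat): 29 × 3 = 87.
The 4 extra days are Tuesday, Wednesday, Thursday, Friday — 2 of them qualify.
Total: 87 + 2 = 89.

89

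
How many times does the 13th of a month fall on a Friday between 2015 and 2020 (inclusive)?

Friday-the-13ths by year:
2015: Feb, Mar, Nov
2016: May
2017: Jan, Oct
2018: Apr, Jul
2019: Sep, Dec
2020: Mar, Nov

12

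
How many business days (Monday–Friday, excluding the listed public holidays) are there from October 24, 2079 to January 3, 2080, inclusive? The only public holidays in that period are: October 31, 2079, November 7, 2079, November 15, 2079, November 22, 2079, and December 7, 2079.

October 24, 2079 is a Tuesday.
That's 72 days from start to end, counting both.
72 = 7 × 10 + 2, so there are 10 full weeks plus 2 extra days.
Each full week contributes 5 weekdays (Mon–Fri): 10 × 5 = 50.
The 2 extra days are Tuesday, Wednesday — 2 of them qualify.
Total: 50 + 2 = 52.
Holidays: October 31, 2079 (Tue); November 7, 2079 (Tue); November 15, 2079 (Wed); November 22, 2079 (Wed); December 7, 2079 (Thu).
All 5 holidays fall on weekdays, so subtract 5.
Business days: 52 − 5 = 47.

47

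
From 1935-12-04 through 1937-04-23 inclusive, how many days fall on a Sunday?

1935-12-04 is a Wednesday.
That's 507 days from start to end, counting both.
507 = 7 × 72 + 3, so there are 72 full weeks plus 3 extra days.
Each full week contributes one Sunday: 72 so far.
The 3 extra days are Wednesday, Thursday, Friday — none qualify.
Total: 72 + 0 = 72.

72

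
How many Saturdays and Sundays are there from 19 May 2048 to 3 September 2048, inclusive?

19 May 2048 is a Tuesday.
The range spans 108 days (inclusive of both endpoints).
108 = 7 × 15 + 3, so there are 15 full weeks plus 3 extra days.
Each full week contributes 2 weekend days (Sat, Sun): 15 × 2 = 30.
The 3 extra days are Tue, Wed, Thu — none qualify.
Total: 30 + 0 = 30.

30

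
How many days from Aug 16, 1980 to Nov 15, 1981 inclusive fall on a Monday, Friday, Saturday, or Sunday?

262

Aug 16, 1980 is a Saturday.
That's 457 days from start to end, counting both.
457 = 7 × 65 + 2, so there are 65 full weeks plus 2 extra days.
Each full week contributes 4 days from the set (Mon, Fri, Sat, Sun): 65 × 4 = 260.
The 2 extra days are Saturday, Sunday — 2 of them qualify.
Total: 260 + 2 = 262.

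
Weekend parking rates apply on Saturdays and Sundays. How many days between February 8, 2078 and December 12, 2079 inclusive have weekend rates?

192

February 8, 2078 is a Tuesday.
From February 8, 2078 to December 12, 2079 is 673 days inclusive.
673 = 7 × 96 + 1, so there are 96 full weeks plus 1 extra day.
Each full week contributes 2 weekend days (Sat, Sun): 96 × 2 = 192.
The 1 extra day is Tue — none qualify.
Total: 192 + 0 = 192.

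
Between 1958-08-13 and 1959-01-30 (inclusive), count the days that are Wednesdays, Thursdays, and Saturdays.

74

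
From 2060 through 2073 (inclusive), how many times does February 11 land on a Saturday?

Day of week of February 11 in each year:
2060: Wed, 2061: Fri, 2062: Sat ✓, 2063: Sun, 2064: Mon, 2065: Wed, 2066: Thu, 2067: Fri, 2068: Sat ✓, 2069: Mon, 2070: Tue, 2071: Wed, 2072: Thu, 2073: Sat ✓
Saturdays: 2062, 2068, 2073.

3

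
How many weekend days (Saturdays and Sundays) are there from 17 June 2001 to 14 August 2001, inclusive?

17 June 2001 is a Sunday.
That's 59 days from start to end, counting both.
59 = 7 × 8 + 3, so there are 8 full weeks plus 3 extra days.
Each full week contributes 2 weekend days (Sat, Sun): 8 × 2 = 16.
The 3 extra days are Sun, Mon, Tue — 1 of them qualifies.
Total: 16 + 1 = 17.

17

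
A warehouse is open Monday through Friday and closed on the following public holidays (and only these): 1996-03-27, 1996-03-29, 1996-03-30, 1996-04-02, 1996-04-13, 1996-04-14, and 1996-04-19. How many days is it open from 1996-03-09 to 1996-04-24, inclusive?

1996-03-09 is a Saturday.
The range spans 47 days (inclusive of both endpoints).
47 = 7 × 6 + 5, so there are 6 full weeks plus 5 extra days.
Each full week contributes 5 weekdays (Mon–Fri): 6 × 5 = 30.
The 5 extra days are Sat, Sun, Mon, Tue, Wed — 3 of them qualify.
Total: 30 + 3 = 33.
Holidays: 1996-03-27 (Wed); 1996-03-29 (Fri); 1996-03-30 (Sat); 1996-04-02 (Tue); 1996-04-13 (Sat); 1996-04-14 (Sun); 1996-04-19 (Fri).
4 of the 7 holidays fall on weekdays; the rest are weekends and were already excluded.
Business days: 33 − 4 = 29.

29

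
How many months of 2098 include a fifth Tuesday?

4

A month has five Tuesdays exactly when Tuesday falls within its first (length − 28) days.
Jan: 31 days, starts Wed → 5 of Wed, Thu, Fri
Feb: 28 days, starts Sat → 5 of (none)
Mar: 31 days, starts Sat → 5 of Sat, Sun, Mon
Apr: 30 days, starts Tue → 5 of Tue, Wed ✓
May: 31 days, starts Thu → 5 of Thu, Fri, Sat
Jun: 30 days, starts Sun → 5 of Sun, Mon
Jul: 31 days, starts Tue → 5 of Tue, Wed, Thu ✓
Aug: 31 days, starts Fri → 5 of Fri, Sat, Sun
Sep: 30 days, starts Mon → 5 of Mon, Tue ✓
Oct: 31 days, starts Wed → 5 of Wed, Thu, Fri
Nov: 30 days, starts Sat → 5 of Sat, Sun
Dec: 31 days, starts Mon → 5 of Mon, Tue, Wed ✓
Months with five Tuesdays: Apr, Jul, Sep, Dec.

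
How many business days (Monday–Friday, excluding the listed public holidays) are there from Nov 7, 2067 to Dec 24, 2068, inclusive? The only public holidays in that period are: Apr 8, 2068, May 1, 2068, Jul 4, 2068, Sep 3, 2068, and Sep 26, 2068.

292 business days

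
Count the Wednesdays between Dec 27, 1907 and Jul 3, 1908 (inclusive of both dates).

27 Wednesdays

Dec 27, 1907 is a Friday.
The range spans 190 days (inclusive of both endpoints).
190 = 7 × 27 + 1, so there are 27 full weeks plus 1 extra day.
Each full week contributes one Wednesday: 27 so far.
The 1 extra day is Friday — none qualify.
Total: 27 + 0 = 27.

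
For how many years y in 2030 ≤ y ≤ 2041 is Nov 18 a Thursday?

2

Day of week of November 18 in each year:
2030: Mon, 2031: Tue, 2032: Thu ✓, 2033: Fri, 2034: Sat, 2035: Sun, 2036: Tue, 2037: Wed, 2038: Thu ✓, 2039: Fri, 2040: Sun, 2041: Mon
Thursdays: 2032, 2038.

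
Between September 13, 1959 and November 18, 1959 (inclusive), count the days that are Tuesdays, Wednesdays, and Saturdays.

September 13, 1959 is a Sunday.
From September 13, 1959 to November 18, 1959 is 67 days inclusive.
67 = 7 × 9 + 4, so there are 9 full weeks plus 4 extra days.
Each full week contributes 3 days from the set (Tue, Wed, Sat): 9 × 3 = 27.
The 4 extra days are Sunday, Monday, Tuesday, Wednesday — 2 of them qualify.
Total: 27 + 2 = 29.

29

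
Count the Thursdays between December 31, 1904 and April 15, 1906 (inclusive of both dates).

December 31, 1904 is a Saturday.
The range spans 471 days (inclusive of both endpoints).
471 = 7 × 67 + 2, so there are 67 full weeks plus 2 extra days.
Each full week contributes one Thursday: 67 so far.
The 2 extra days are Saturday, Sunday — none qualify.
Total: 67 + 0 = 67.

67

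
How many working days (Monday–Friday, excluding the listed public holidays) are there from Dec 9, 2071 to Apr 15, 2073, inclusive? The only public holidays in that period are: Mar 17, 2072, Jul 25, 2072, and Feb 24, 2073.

350 working days

Dec 9, 2071 is a Wednesday.
The range spans 494 days (inclusive of both endpoints).
494 = 7 × 70 + 4, so there are 70 full weeks plus 4 extra days.
Each full week contributes 5 weekdays (Mon–Fri): 70 × 5 = 350.
The 4 extra days are Wed, Thu, Fri, Sat — 3 of them qualify.
Total: 350 + 3 = 353.
Holidays: Mar 17, 2072 (Thu); Jul 25, 2072 (Mon); Feb 24, 2073 (Fri).
All 3 holidays fall on weekdays, so subtract 3.
Business days: 353 − 3 = 350.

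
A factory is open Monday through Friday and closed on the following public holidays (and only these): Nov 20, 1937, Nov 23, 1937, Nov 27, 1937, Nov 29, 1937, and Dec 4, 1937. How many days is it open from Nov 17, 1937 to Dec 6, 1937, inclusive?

12

Nov 17, 1937 is a Wednesday.
The range spans 20 days (inclusive of both endpoints).
20 = 7 × 2 + 6, so there are 2 full weeks plus 6 extra days.
Each full week contributes 5 weekdays (Mon–Fri): 2 × 5 = 10.
The 6 extra days are Wednesday, Thursday, Friday, Saturday, Sunday, Monday — 4 of them qualify.
Total: 10 + 4 = 14.
Holidays: Nov 20, 1937 (Sat); Nov 23, 1937 (Tue); Nov 27, 1937 (Sat); Nov 29, 1937 (Mon); Dec 4, 1937 (Sat).
2 of the 5 holidays fall on weekdays; the rest are weekends and were already excluded.
Business days: 14 − 2 = 12.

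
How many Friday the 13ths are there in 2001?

The 13th falls on a Friday when the month's 13th has weekday Fri.
Jan 13 is Sat; Feb 13 is Tue; Mar 13 is Tue; Apr 13 is Fri ✓; May 13 is Sun; Jun 13 is Wed; Jul 13 is Fri ✓; Aug 13 is Mon; Sep 13 is Thu; Oct 13 is Sat; Nov 13 is Tue; Dec 13 is Thu.
Friday the 13ths: Apr, Jul.

2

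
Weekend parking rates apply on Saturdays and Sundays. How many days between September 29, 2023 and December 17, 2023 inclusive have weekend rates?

September 29, 2023 is a Friday.
From September 29, 2023 to December 17, 2023 is 80 days inclusive.
80 = 7 × 11 + 3, so there are 11 full weeks plus 3 extra days.
Each full week contributes 2 weekend days (Sat, Sun): 11 × 2 = 22.
The 3 extra days are Friday, Saturday, Sunday — 2 of them qualify.
Total: 22 + 2 = 24.

24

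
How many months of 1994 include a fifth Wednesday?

4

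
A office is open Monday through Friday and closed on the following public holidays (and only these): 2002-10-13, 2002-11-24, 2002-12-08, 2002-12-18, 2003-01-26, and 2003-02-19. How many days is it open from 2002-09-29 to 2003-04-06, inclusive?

133

2002-09-29 is a Sunday.
That's 190 days from start to end, counting both.
190 = 7 × 27 + 1, so there are 27 full weeks plus 1 extra day.
Each full week contributes 5 weekdays (Mon–Fri): 27 × 5 = 135.
The 1 extra day is Sunday — none qualify.
Total: 135 + 0 = 135.
Holidays: 2002-10-13 (Sun); 2002-11-24 (Sun); 2002-12-08 (Sun); 2002-12-18 (Wed); 2003-01-26 (Sun); 2003-02-19 (Wed).
2 of the 6 holidays fall on weekdays; the rest are weekends and were already excluded.
Business days: 135 − 2 = 133.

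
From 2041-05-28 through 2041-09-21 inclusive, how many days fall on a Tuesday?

2041-05-28 is a Tuesday.
The range spans 117 days (inclusive of both endpoints).
117 = 7 × 16 + 5, so there are 16 full weeks plus 5 extra days.
Each full week contributes one Tuesday: 16 so far.
The 5 extra days are Tue, Wed, Thu, Fri, Sat — 1 of them qualifies.
Total: 16 + 1 = 17.

17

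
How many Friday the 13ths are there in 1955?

1

The 13th falls on a Friday when the month's 13th has weekday Fri.
Jan 13 is Thu; Feb 13 is Sun; Mar 13 is Sun; Apr 13 is Wed; May 13 is Fri ✓; Jun 13 is Mon; Jul 13 is Wed; Aug 13 is Sat; Sep 13 is Tue; Oct 13 is Thu; Nov 13 is Sun; Dec 13 is Tue.
Friday the 13ths: May.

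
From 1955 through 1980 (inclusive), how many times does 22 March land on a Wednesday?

Day of week of March 22 in each year:
1955: Tue, 1956: Thu, 1957: Fri, 1958: Sat, 1959: Sun, 1960: Tue, 1961: Wed ✓, 1962: Thu, 1963: Fri, 1964: Sun, 1965: Mon, 1966: Tue, 1967: Wed ✓, 1968: Fri, 1969: Sat, 1970: Sun, 1971: Mon, 1972: Wed ✓, 1973: Thu, 1974: Fri, 1975: Sat, 1976: Mon, 1977: Tue, 1978: Wed ✓, 1979: Thu, 1980: Sat
Wednesdays: 1961, 1967, 1972, 1978.

4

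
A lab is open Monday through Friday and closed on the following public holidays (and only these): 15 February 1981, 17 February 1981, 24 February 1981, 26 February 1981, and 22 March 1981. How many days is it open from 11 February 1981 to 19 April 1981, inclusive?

11 February 1981 is a Wednesday.
From 11 February 1981 to 19 April 1981 is 68 days inclusive.
68 = 7 × 9 + 5, so there are 9 full weeks plus 5 extra days.
Each full week contributes 5 weekdays (Mon–Fri): 9 × 5 = 45.
The 5 extra days are Wed, Thu, Fri, Sat, Sun — 3 of them qualify.
Total: 45 + 3 = 48.
Holidays: 15 February 1981 (Sun); 17 February 1981 (Tue); 24 February 1981 (Tue); 26 February 1981 (Thu); 22 March 1981 (Sun).
3 of the 5 holidays fall on weekdays; the rest are weekends and were already excluded.
Business days: 48 − 3 = 45.

45 business days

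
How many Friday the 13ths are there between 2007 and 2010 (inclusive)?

Friday-the-13ths by year:
2007: Apr, Jul
2008: Jun
2009: Feb, Mar, Nov
2010: Aug

7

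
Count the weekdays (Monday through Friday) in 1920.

January 1, 1920 is a Thursday.
From January 1, 1920 to December 31, 1920 is 366 days inclusive.
366 = 7 × 52 + 2, so there are 52 full weeks plus 2 extra days.
Each full week contributes 5 weekdays (Mon–Fri): 52 × 5 = 260.
The 2 extra days are Thu, Fri — 2 of them qualify.
Total: 260 + 2 = 262.

262 weekdays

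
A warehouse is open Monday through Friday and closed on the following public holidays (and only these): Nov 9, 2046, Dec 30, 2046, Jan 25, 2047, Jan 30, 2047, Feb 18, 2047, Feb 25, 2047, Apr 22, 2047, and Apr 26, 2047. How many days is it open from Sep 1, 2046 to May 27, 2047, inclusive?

184

Sep 1, 2046 is a Saturday.
From Sep 1, 2046 to May 27, 2047 is 269 days inclusive.
269 = 7 × 38 + 3, so there are 38 full weeks plus 3 extra days.
Each full week contributes 5 weekdays (Mon–Fri): 38 × 5 = 190.
The 3 extra days are Sat, Sun, Mon — 1 of them qualifies.
Total: 190 + 1 = 191.
Holidays: Nov 9, 2046 (Fri); Dec 30, 2046 (Sun); Jan 25, 2047 (Fri); Jan 30, 2047 (Wed); Feb 18, 2047 (Mon); Feb 25, 2047 (Mon); Apr 22, 2047 (Mon); Apr 26, 2047 (Fri).
7 of the 8 holidays fall on weekdays; the rest are weekends and were already excluded.
Business days: 191 − 7 = 184.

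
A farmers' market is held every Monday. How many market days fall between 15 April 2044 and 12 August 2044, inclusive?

15 April 2044 is a Friday.
From 15 April 2044 to 12 August 2044 is 120 days inclusive.
120 = 7 × 17 + 1, so there are 17 full weeks plus 1 extra day.
Each full week contributes one Monday: 17 so far.
The 1 extra day is Friday — none qualify.
Total: 17 + 0 = 17.

17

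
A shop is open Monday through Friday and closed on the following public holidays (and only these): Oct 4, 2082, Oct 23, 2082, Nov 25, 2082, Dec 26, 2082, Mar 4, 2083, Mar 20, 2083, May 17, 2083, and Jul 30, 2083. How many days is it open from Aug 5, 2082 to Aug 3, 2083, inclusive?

Aug 5, 2082 is a Wednesday.
From Aug 5, 2082 to Aug 3, 2083 is 364 days inclusive.
364 = 7 × 52, so the span is exactly 52 full weeks.
Each full week contributes 5 weekdays (Mon–Fri): 52 × 5 = 260.
Total: 260.
Holidays: Oct 4, 2082 (Sun); Oct 23, 2082 (Fri); Nov 25, 2082 (Wed); Dec 26, 2082 (Sat); Mar 4, 2083 (Thu); Mar 20, 2083 (Sat); May 17, 2083 (Mon); Jul 30, 2083 (Fri).
5 of the 8 holidays fall on weekdays; the rest are weekends and were already excluded.
Business days: 260 − 5 = 255.

255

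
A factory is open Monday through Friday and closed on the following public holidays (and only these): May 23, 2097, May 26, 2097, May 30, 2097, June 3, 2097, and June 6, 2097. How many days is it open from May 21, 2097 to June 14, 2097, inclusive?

15

May 21, 2097 is a Tuesday.
From May 21, 2097 to June 14, 2097 is 25 days inclusive.
25 = 7 × 3 + 4, so there are 3 full weeks plus 4 extra days.
Each full week contributes 5 weekdays (Mon–Fri): 3 × 5 = 15.
The 4 extra days are Tuesday, Wednesday, Thursday, Friday — 4 of them qualify.
Total: 15 + 4 = 19.
Holidays: May 23, 2097 (Thu); May 26, 2097 (Sun); May 30, 2097 (Thu); June 3, 2097 (Mon); June 6, 2097 (Thu).
4 of the 5 holidays fall on weekdays; the rest are weekends and were already excluded.
Business days: 19 − 4 = 15.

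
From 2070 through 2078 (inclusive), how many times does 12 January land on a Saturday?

1

Day of week of January 12 in each year:
2070: Sun, 2071: Mon, 2072: Tue, 2073: Thu, 2074: Fri, 2075: Sat ✓, 2076: Sun, 2077: Tue, 2078: Wed
Saturdays: 2075.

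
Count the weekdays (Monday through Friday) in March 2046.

22

1 March 2046 is a Thursday.
From 1 March 2046 to 31 March 2046 is 31 days inclusive.
31 = 7 × 4 + 3, so there are 4 full weeks plus 3 extra days.
Each full week contributes 5 weekdays (Mon–Fri): 4 × 5 = 20.
The 3 extra days are Thursday, Friday, Saturday — 2 of them qualify.
Total: 20 + 2 = 22.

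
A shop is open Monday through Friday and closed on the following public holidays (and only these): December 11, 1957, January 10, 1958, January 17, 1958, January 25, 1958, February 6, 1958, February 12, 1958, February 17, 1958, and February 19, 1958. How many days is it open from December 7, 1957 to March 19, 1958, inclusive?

66 working days

December 7, 1957 is a Saturday.
That's 103 days from start to end, counting both.
103 = 7 × 14 + 5, so there are 14 full weeks plus 5 extra days.
Each full week contributes 5 weekdays (Mon–Fri): 14 × 5 = 70.
The 5 extra days are Saturday, Sunday, Monday, Tuesday, Wednesday — 3 of them qualify.
Total: 70 + 3 = 73.
Holidays: December 11, 1957 (Wed); January 10, 1958 (Fri); January 17, 1958 (Fri); January 25, 1958 (Sat); February 6, 1958 (Thu); February 12, 1958 (Wed); February 17, 1958 (Mon); February 19, 1958 (Wed).
7 of the 8 holidays fall on weekdays; the rest are weekends and were already excluded.
Business days: 73 − 7 = 66.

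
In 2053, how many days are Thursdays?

52

January 1, 2053 is a Wednesday.
From January 1, 2053 to December 31, 2053 is 365 days inclusive.
365 = 7 × 52 + 1, so there are 52 full weeks plus 1 extra day.
Each full week contributes one Thursday: 52 so far.
The 1 extra day is Wed — none qualify.
Total: 52 + 0 = 52.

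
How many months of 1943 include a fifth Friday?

A month has five Fridays exactly when Friday falls within its first (length − 28) days.
Jan: 31 days, starts Fri → 5 of Fri, Sat, Sun ✓
Feb: 28 days, starts Mon → 5 of (none)
Mar: 31 days, starts Mon → 5 of Mon, Tue, Wed
Apr: 30 days, starts Thu → 5 of Thu, Fri ✓
May: 31 days, starts Sat → 5 of Sat, Sun, Mon
Jun: 30 days, starts Tue → 5 of Tue, Wed
Jul: 31 days, starts Thu → 5 of Thu, Fri, Sat ✓
Aug: 31 days, starts Sun → 5 of Sun, Mon, Tue
Sep: 30 days, starts Wed → 5 of Wed, Thu
Oct: 31 days, starts Fri → 5 of Fri, Sat, Sun ✓
Nov: 30 days, starts Mon → 5 of Mon, Tue
Dec: 31 days, starts Wed → 5 of Wed, Thu, Fri ✓
Months with five Fridays: Jan, Apr, Jul, Oct, Dec.

5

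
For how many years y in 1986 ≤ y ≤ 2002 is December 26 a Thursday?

3

Day of week of December 26 in each year:
1986: Fri, 1987: Sat, 1988: Mon, 1989: Tue, 1990: Wed, 1991: Thu ✓, 1992: Sat, 1993: Sun, 1994: Mon, 1995: Tue, 1996: Thu ✓, 1997: Fri, 1998: Sat, 1999: Sun, 2000: Tue, 2001: Wed, 2002: Thu ✓
Thursdays: 1991, 1996, 2002.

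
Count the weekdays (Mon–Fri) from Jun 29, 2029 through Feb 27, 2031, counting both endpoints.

435 weekdays

Jun 29, 2029 is a Friday.
From Jun 29, 2029 to Feb 27, 2031 is 609 days inclusive.
609 = 7 × 87, so the span is exactly 87 full weeks.
Each full week contributes 5 weekdays (Mon–Fri): 87 × 5 = 435.
Total: 435.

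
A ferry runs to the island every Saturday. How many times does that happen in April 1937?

4

Apr 1, 1937 is a Thursday.
The range spans 30 days (inclusive of both endpoints).
30 = 7 × 4 + 2, so there are 4 full weeks plus 2 extra days.
Each full week contributes one Saturday: 4 so far.
The 2 extra days are Thursday, Friday — none qualify.
Total: 4 + 0 = 4.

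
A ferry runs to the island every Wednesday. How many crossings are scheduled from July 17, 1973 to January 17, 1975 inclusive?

79 Wednesdays

July 17, 1973 is a Tuesday.
From July 17, 1973 to January 17, 1975 is 550 days inclusive.
550 = 7 × 78 + 4, so there are 78 full weeks plus 4 extra days.
Each full week contributes one Wednesday: 78 so far.
The 4 extra days are Tuesday, Wednesday, Thursday, Friday — 1 of them qualifies.
Total: 78 + 1 = 79.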